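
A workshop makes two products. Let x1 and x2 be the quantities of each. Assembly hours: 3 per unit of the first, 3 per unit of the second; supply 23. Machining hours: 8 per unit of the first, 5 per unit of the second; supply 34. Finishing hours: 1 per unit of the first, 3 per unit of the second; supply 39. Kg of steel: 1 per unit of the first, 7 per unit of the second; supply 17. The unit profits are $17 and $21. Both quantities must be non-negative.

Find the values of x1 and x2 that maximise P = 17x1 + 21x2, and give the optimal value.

x1 = 3, x2 = 2, maximum P = 93

Feasible corners and P = 17x1 + 21x2:
  (0, 0) → P = 0
  (0, 17/7) → P = 51
  (17/4, 0) → P = 289/4
  (3, 2) → P = 93

The optimum lies where 8x1 + 5x2 = 34 and x1 + 7x2 = 17.
Solving simultaneously gives x1 = 3, x2 = 2.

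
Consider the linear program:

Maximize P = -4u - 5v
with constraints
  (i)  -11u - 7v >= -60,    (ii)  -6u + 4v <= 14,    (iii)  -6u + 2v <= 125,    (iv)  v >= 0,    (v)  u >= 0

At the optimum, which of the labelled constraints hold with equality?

(iv) and (v)

Feasible corners and P = -4u - 5v:
  (71/43, 257/43) → P = -1569/43
  (60/11, 0) → P = -240/11
  (0, 7/2) → P = -35/2
  (0, 0) → P = 0

The maximum is at (0, 0). Substituting into each constraint, equality holds for (iv) and (v); the remaining constraints have slack.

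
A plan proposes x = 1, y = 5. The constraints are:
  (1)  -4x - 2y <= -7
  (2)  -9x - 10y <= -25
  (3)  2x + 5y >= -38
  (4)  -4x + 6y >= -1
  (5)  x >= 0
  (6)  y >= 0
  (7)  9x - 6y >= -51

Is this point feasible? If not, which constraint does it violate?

(1): -14 ≤ -7 ✓
(2): -59 ≤ -25 ✓
(3): 27 ≥ -38 ✓
(4): 26 ≥ -1 ✓
(5): 1 ≥ 0 ✓
(6): 5 ≥ 0 ✓
(7): -21 ≥ -51 ✓

feasible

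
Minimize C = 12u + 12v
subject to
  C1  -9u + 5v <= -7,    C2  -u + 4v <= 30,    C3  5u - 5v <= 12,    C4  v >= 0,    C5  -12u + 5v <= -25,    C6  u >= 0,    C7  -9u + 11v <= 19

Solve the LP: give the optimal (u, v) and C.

Vertices and C = 12u + 12v:
  (66/5, 54/5) → C = 288
  (254/25, 251/25) → C = 1212/5
  (12/5, 0) → C = 144/5
  (25/12, 0) → C = 25
  (370/87, 151/29) → C = 3292/29

At the optimal vertex, v = 0 and -12u + 5v = -25.
Solving simultaneously gives u = 25/12, v = 0.

u = 25/12, v = 0, minimum C = 25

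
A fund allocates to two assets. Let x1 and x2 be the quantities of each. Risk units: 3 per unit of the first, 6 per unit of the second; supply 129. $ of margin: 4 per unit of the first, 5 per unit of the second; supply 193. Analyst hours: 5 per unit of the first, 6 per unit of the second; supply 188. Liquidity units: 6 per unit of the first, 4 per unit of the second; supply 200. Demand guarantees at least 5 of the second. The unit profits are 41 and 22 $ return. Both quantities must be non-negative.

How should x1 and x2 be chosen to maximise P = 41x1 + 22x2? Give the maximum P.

x1 = 30, x2 = 5, maximum P = 1340

Extreme points and P = 41x1 + 22x2:
  (0, 43/2) → P = 473
  (0, 5) → P = 110
  (57/2, 29/4) → P = 1328
  (30, 5) → P = 1340

The optimum lies where 6x1 + 4x2 = 200 and x2 = 5.
Solving simultaneously gives x1 = 30, x2 = 5.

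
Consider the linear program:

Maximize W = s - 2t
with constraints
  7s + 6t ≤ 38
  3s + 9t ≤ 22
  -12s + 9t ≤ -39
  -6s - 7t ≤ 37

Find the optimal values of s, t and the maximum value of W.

s = 488/13, t = -487/13, maximum W = 1462/13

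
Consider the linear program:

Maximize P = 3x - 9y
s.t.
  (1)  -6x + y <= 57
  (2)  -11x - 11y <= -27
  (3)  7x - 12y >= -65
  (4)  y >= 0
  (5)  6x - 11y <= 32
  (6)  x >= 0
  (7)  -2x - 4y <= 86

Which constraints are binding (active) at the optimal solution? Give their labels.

(4) and (5)

Corner points and P = 3x - 9y:
  (27/11, 0) → P = 81/11
  (0, 27/11) → P = -243/11
  (0, 65/12) → P = -195/4
  (16/3, 0) → P = 16
The feasible region is unbounded (it extends along (12, 7), (11, 6)), but P strictly decreases along every unbounded feasible direction, so there is no improving ray and the maximum is attained at a vertex.

The maximum is at (16/3, 0). Substituting into each constraint, equality holds for (4) and (5); the remaining constraints have slack.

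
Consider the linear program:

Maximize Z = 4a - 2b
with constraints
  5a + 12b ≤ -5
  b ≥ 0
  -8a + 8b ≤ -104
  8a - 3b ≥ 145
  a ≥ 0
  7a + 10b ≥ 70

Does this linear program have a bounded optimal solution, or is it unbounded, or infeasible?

infeasible

The boundaries 5a + 12b = -5 and 7a + 10b = 70 meet at (445/17, -385/34), but that point violates b ≥ 0. Every candidate vertex is excluded by some other constraint, so the feasible region is empty.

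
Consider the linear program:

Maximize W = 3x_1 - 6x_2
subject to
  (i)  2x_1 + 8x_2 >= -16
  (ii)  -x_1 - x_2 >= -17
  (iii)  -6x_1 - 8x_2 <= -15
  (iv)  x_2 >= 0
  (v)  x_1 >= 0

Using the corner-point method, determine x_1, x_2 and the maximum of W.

x_1 = 17, x_2 = 0, maximum W = 51

Corner points and W = 3x_1 - 6x_2:
  (17, 0) → W = 51
  (0, 17) → W = -102
  (5/2, 0) → W = 15/2
  (0, 15/8) → W = -45/4

At the optimal vertex, -x_1 - x_2 = -17 and x_2 = 0.
Solving simultaneously gives x_1 = 17, x_2 = 0.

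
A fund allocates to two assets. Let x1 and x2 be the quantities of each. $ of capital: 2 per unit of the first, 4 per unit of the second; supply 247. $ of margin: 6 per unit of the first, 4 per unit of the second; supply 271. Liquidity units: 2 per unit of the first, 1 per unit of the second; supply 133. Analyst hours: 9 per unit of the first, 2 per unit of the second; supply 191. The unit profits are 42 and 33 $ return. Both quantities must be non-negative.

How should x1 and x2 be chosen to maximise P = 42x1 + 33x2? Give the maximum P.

x1 = 6, x2 = 235/4, maximum P = 8763/4

Corner points and P = 42x1 + 33x2:
  (0, 0) → P = 0
  (0, 247/4) → P = 8151/4
  (191/9, 0) → P = 2674/3
  (6, 235/4) → P = 8763/4
  (37/4, 431/8) → P = 17331/8

The binding constraints are 2x1 + 4x2 = 247 and 6x1 + 4x2 = 271.
Solving simultaneously gives x1 = 6, x2 = 235/4.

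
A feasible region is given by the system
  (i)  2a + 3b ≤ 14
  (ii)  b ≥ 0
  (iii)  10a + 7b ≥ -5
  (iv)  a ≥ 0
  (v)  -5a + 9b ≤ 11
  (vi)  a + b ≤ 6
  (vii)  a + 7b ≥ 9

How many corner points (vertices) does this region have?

Pairwise boundary intersections that survive every other constraint:
  (31/11, 92/33)
  (4, 2)
  (1/11, 14/11)
  (11/2, 1/2)

4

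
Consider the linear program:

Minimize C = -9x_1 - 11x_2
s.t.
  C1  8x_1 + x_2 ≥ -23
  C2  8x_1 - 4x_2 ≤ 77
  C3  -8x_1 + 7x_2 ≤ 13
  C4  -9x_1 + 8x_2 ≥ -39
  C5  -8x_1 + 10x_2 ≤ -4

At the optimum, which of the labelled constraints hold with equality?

C4 and C5

Corner points and C = -9x_1 - 11x_2:
  (-145/73, -519/73) → C = 7014/73
  (-113/44, -27/11) → C = 2205/44
  (179/13, 138/13) → C = -3129/13

The minimum is at (179/13, 138/13). Substituting into each constraint, equality holds for C4 and C5; the remaining constraints have slack.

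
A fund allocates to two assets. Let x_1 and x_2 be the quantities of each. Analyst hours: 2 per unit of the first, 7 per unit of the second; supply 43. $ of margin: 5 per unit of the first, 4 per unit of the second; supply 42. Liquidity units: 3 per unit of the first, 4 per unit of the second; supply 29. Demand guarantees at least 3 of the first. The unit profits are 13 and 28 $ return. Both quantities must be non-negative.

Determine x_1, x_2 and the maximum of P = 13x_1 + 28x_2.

Corner points and P = 13x_1 + 28x_2:
  (42/5, 0) → P = 546/5
  (3, 0) → P = 39
  (13/2, 19/8) → P = 151
  (3, 5) → P = 179

x_1 = 3, x_2 = 5, maximum P = 179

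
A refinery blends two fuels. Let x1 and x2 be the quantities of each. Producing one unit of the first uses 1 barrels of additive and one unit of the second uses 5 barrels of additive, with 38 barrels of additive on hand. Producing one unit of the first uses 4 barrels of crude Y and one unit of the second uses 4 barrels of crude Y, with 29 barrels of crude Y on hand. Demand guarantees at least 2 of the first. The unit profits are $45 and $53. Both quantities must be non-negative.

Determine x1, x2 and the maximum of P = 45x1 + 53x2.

x1 = 2, x2 = 21/4, maximum P = 1473/4

Corner points and P = 45x1 + 53x2:
  (29/4, 0) → P = 1305/4
  (2, 0) → P = 90
  (2, 21/4) → P = 1473/4

At the optimal vertex, 4x1 + 4x2 = 29 and x1 = 2.
Solving simultaneously gives x1 = 2, x2 = 21/4.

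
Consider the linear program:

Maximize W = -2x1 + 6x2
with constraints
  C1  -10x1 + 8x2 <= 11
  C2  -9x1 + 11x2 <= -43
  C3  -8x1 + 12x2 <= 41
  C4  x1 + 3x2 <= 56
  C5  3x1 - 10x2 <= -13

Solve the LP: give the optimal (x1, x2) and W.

Feasible corners and W = -2x1 + 6x2:
  (745/38, 461/38) → W = 638/19
  (191/19, 82/19) → W = 110/19
  (521/19, 181/19) → W = 44/19

x1 = 745/38, x2 = 461/38, maximum W = 638/19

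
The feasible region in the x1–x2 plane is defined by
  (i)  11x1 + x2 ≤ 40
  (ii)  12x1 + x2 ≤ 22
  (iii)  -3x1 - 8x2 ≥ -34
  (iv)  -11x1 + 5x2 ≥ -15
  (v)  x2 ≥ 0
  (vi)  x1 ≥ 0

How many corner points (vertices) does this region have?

The feasible vertices (each the meet of two boundaries and inside every other half-plane) are:
  (142/93, 114/31)
  (125/71, 62/71)
  (0, 17/4)
  (15/11, 0)
  (0, 0)

5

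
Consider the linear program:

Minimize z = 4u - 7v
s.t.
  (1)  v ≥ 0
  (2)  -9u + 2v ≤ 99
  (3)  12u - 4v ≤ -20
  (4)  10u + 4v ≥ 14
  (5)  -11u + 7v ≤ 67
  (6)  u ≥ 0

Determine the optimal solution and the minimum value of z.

Extreme points and z = 4u - 7v:
  (16/5, 73/5) → z = -447/5
  (0, 5) → z = -35
  (0, 67/7) → z = -67

u = 16/5, v = 73/5, minimum z = -447/5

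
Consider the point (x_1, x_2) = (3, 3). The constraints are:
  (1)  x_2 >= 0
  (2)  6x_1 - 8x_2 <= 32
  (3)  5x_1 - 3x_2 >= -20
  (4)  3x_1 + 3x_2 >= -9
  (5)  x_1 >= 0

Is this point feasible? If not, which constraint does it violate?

(1): 3 ≥ 0 ✓
(2): -6 ≤ 32 ✓
(3): 6 ≥ -20 ✓
(4): 18 ≥ -9 ✓
(5): 3 ≥ 0 ✓

feasible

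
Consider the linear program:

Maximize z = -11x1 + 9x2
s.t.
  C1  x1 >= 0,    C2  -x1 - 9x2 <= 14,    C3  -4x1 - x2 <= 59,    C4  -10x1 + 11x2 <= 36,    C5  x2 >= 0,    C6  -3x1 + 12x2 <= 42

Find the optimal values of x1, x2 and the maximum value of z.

x1 = 0, x2 = 36/11, maximum z = 324/11

Extreme points and z = -11x1 + 9x2:
  (0, 36/11) → z = 324/11
  (0, 0) → z = 0
  (10/29, 104/29) → z = 826/29
The feasible region is unbounded (it extends along (4, 1), (1, 0)), but z strictly decreases along every unbounded feasible direction, so there is no improving ray and the maximum is attained at a vertex.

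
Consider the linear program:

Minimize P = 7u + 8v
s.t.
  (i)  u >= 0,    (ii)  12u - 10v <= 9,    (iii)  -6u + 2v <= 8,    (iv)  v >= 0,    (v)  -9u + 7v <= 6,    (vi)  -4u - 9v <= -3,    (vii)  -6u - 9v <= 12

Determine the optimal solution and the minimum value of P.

u = 0, v = 1/3, minimum P = 8/3

Corner points and P = 7u + 8v:
  (0, 6/7) → P = 48/7
  (0, 1/3) → P = 8/3
  (3/4, 0) → P = 21/4
The feasible region is unbounded (it extends along (7, 9), (5, 6)), but P strictly increases along every unbounded feasible direction, so there is no improving ray and the minimum is attained at a vertex.

At the optimal vertex, u = 0 and -4u - 9v = -3.
Solving simultaneously gives u = 0, v = 1/3.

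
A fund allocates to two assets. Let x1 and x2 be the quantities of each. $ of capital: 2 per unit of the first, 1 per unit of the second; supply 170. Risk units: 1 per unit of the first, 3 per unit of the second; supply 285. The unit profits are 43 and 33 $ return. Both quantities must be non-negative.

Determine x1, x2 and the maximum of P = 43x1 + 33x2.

x1 = 45, x2 = 80, maximum P = 4575

Extreme points and P = 43x1 + 33x2:
  (0, 0) → P = 0
  (0, 95) → P = 3135
  (85, 0) → P = 3655
  (45, 80) → P = 4575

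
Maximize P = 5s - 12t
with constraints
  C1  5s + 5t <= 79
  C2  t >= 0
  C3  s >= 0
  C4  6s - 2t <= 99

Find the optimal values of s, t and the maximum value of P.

s = 79/5, t = 0, maximum P = 79

Extreme points and P = 5s - 12t:
  (79/5, 0) → P = 79
  (0, 79/5) → P = -948/5
  (0, 0) → P = 0

The binding constraints are 5s + 5t = 79 and t = 0.
Solving simultaneously gives s = 79/5, t = 0.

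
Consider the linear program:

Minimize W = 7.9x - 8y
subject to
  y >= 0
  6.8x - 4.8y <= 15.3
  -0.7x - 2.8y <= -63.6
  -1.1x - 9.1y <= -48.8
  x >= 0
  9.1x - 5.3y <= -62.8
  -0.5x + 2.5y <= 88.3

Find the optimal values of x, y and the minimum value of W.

x = 0, y = 35.32, minimum W = -282.56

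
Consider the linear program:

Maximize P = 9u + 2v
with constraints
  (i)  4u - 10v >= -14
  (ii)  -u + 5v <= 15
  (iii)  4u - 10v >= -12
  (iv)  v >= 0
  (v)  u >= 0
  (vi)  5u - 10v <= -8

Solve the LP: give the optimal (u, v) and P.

u = 4, v = 14/5, maximum P = 208/5

Extreme points and P = 9u + 2v:
  (0, 6/5) → P = 12/5
  (4, 14/5) → P = 208/5
  (0, 4/5) → P = 8/5

The binding constraints are 4u - 10v = -12 and 5u - 10v = -8.
Solving simultaneously gives u = 4, v = 14/5.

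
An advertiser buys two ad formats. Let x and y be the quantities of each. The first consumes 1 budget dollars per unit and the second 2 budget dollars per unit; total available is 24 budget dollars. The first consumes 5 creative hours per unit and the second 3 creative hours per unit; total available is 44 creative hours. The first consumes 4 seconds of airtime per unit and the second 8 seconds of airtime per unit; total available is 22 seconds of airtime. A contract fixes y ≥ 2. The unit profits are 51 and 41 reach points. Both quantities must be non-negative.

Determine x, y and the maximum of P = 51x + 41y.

x = 3/2, y = 2, maximum P = 317/2

Corner points and P = 51x + 41y:
  (0, 11/4) → P = 451/4
  (0, 2) → P = 82
  (3/2, 2) → P = 317/2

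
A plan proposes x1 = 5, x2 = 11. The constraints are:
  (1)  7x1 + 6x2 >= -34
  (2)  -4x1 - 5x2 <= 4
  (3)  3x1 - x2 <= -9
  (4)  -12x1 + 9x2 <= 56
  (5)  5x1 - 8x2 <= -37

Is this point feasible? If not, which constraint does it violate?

Constraint (3): 3x1 - x2 = 4, which is not ≤ -9. All other constraints are satisfied.

not feasible — violates (3)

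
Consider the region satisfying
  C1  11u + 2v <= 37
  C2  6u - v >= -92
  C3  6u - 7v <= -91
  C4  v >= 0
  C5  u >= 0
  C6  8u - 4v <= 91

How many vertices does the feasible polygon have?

3

Intersecting each pair of boundary lines and keeping only the points that satisfy every inequality leaves:
  (77/89, 1223/89)
  (0, 37/2)
  (0, 13)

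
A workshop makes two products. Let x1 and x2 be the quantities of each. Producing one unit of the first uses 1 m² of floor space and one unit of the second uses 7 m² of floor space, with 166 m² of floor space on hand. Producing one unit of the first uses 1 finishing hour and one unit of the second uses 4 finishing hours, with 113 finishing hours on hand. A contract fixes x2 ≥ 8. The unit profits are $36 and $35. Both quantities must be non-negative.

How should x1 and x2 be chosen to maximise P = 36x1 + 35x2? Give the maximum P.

x1 = 81, x2 = 8, maximum P = 3196

The binding constraints are x1 + 4x2 = 113 and x2 = 8.
Solving simultaneously gives x1 = 81, x2 = 8.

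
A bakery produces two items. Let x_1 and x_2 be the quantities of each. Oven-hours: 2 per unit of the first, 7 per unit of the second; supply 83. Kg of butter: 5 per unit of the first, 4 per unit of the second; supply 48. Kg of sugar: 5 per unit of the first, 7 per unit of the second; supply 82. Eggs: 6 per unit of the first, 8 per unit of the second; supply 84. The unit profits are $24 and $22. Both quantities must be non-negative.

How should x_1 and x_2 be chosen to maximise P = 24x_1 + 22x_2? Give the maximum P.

x_1 = 3, x_2 = 33/4, maximum P = 507/2

Corner points and P = 24x_1 + 22x_2:
  (0, 0) → P = 0
  (0, 21/2) → P = 231
  (48/5, 0) → P = 1152/5
  (3, 33/4) → P = 507/2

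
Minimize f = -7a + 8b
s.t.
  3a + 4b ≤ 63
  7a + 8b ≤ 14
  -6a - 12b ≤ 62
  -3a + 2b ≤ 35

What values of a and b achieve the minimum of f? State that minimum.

Extreme points and f = -7a + 8b:
  (166/9, -259/18) → f = -2198/9
  (-126/19, 287/38) → f = 2030/19
  (-34/3, 1/2) → f = 250/3

At the optimal vertex, 7a + 8b = 14 and -6a - 12b = 62.
Solving simultaneously gives a = 166/9, b = -259/18.

a = 166/9, b = -259/18, minimum f = -2198/9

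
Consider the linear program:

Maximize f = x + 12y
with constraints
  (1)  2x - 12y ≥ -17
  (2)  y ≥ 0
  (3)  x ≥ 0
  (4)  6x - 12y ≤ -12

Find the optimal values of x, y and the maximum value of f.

Corner points and f = x + 12y:
  (0, 17/12) → f = 17
  (5/4, 13/8) → f = 83/4
  (0, 1) → f = 12

x = 5/4, y = 13/8, maximum f = 83/4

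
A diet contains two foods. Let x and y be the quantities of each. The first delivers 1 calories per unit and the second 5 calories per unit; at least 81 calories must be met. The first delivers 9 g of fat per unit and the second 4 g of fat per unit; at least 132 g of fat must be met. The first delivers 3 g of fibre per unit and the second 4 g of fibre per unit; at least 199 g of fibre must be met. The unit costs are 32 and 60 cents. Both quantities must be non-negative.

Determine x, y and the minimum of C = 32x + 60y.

x = 61, y = 4, minimum C = 2192

Extreme points and C = 32x + 60y:
  (0, 199/4) → C = 2985
  (81, 0) → C = 2592
  (61, 4) → C = 2192
The feasible region is unbounded (it extends along (0, 1), (1, 0)), but C strictly increases along every unbounded feasible direction, so there is no improving ray and the minimum is attained at a vertex.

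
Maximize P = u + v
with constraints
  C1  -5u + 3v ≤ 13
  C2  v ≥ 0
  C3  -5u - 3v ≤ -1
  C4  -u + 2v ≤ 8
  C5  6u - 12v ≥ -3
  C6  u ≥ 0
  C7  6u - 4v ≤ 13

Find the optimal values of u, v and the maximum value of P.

Vertices and P = u + v:
  (1/5, 0) → P = 1/5
  (13/6, 0) → P = 13/6
  (1/26, 7/26) → P = 4/13
  (7/2, 2) → P = 11/2

u = 7/2, v = 2, maximum P = 11/2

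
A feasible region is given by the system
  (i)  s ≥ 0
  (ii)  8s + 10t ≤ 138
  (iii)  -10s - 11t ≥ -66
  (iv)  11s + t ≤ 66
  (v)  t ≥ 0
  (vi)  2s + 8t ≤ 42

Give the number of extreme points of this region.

5

Intersecting each pair of boundary lines and keeping only the points that satisfy every inequality leaves:
  (0, 0)
  (0, 21/4)
  (220/37, 22/37)
  (33/29, 144/29)
  (6, 0)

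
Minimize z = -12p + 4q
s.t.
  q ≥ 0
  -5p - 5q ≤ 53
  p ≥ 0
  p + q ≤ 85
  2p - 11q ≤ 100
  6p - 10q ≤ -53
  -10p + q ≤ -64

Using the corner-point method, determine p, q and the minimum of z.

p = 797/16, q = 563/16, minimum z = -457

The binding constraints are p + q = 85 and 6p - 10q = -53.
Solving simultaneously gives p = 797/16, q = 563/16.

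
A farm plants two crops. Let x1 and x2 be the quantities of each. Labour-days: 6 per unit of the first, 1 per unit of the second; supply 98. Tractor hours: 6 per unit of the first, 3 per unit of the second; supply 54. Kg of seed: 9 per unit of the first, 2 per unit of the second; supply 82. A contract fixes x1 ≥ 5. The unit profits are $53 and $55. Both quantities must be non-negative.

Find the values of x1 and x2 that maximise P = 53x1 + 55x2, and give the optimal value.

x1 = 5, x2 = 8, maximum P = 705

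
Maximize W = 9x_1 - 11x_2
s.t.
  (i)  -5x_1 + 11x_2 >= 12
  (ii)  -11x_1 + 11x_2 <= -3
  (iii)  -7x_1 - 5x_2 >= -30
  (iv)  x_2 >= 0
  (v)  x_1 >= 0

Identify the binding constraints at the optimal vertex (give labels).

Feasible corners and W = 9x_1 - 11x_2:
  (5/2, 49/22) → W = -2
  (45/17, 39/17) → W = -24/17
  (115/44, 103/44) → W = -49/22

The maximum is at (45/17, 39/17). Substituting into each constraint, equality holds for (i) and (iii); the remaining constraints have slack.

(i) and (iii)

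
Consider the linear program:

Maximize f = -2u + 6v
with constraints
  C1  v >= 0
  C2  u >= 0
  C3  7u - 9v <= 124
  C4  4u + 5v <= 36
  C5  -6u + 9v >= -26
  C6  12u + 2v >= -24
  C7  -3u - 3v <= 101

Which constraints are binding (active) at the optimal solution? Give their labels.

Corner points and f = -2u + 6v:
  (0, 0) → f = 0
  (13/3, 0) → f = -26/3
  (0, 36/5) → f = 216/5
  (227/33, 56/33) → f = -118/33

The maximum is at (0, 36/5). Substituting into each constraint, equality holds for C2 and C4; the remaining constraints have slack.

C2 and C4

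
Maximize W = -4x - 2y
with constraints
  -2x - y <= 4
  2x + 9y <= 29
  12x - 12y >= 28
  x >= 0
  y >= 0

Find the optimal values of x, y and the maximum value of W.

Feasible corners and W = -4x - 2y:
  (50/11, 73/33) → W = -746/33
  (29/2, 0) → W = -58
  (7/3, 0) → W = -28/3

The optimum lies where 12x - 12y = 28 and y = 0.
Solving simultaneously gives x = 7/3, y = 0.

x = 7/3, y = 0, maximum W = -28/3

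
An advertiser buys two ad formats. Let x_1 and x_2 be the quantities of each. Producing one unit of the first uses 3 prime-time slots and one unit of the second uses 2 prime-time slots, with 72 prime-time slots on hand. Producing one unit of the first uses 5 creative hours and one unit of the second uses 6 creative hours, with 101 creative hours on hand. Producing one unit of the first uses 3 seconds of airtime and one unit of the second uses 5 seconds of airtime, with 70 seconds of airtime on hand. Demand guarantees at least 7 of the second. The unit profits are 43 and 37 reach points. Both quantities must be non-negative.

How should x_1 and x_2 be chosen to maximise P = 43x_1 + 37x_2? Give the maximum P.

x_1 = 35/3, x_2 = 7, maximum P = 2282/3

The binding constraints are 3x_1 + 5x_2 = 70 and x_2 = 7.
Solving simultaneously gives x_1 = 35/3, x_2 = 7.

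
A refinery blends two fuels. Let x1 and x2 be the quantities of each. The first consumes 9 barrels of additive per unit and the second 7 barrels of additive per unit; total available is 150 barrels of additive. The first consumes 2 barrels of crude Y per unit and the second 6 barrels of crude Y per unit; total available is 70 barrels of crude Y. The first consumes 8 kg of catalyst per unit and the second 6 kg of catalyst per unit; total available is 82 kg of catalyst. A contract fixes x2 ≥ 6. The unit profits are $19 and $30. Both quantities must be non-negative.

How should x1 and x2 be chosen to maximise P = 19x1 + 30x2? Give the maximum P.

x1 = 2, x2 = 11, maximum P = 368

Corner points and P = 19x1 + 30x2:
  (0, 35/3) → P = 350
  (0, 6) → P = 180
  (2, 11) → P = 368
  (23/4, 6) → P = 1157/4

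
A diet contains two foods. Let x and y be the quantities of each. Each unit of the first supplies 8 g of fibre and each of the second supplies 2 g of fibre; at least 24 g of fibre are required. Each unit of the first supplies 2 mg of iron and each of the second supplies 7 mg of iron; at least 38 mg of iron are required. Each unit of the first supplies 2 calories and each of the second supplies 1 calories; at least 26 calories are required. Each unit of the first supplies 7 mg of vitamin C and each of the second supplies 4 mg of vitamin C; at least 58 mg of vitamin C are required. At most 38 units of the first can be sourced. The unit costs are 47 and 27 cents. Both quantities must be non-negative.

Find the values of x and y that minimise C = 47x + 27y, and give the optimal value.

The feasible region is unbounded (it extends along (0, 1)), but C strictly increases along every unbounded feasible direction, so there is no improving ray and the minimum is attained at a vertex.

At the optimal vertex, 2x + 7y = 38 and 2x + y = 26.
Solving simultaneously gives x = 12, y = 2.

x = 12, y = 2, minimum C = 618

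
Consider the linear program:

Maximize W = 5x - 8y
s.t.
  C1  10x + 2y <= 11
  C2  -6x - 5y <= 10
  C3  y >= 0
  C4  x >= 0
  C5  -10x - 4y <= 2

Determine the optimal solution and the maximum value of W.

Vertices and W = 5x - 8y:
  (11/10, 0) → W = 11/2
  (0, 11/2) → W = -44
  (0, 0) → W = 0

The optimum lies where 10x + 2y = 11 and y = 0.
Solving simultaneously gives x = 11/10, y = 0.

x = 11/10, y = 0, maximum W = 11/2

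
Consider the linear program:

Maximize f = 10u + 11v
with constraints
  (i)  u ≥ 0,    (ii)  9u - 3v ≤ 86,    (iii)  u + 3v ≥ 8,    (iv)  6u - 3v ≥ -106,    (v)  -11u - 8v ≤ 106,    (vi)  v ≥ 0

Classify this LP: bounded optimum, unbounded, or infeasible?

bounded optimum

Corner points and f = 10u + 11v:
  (0, 8/3) → f = 88/3
  (0, 106/3) → f = 1166/3
  (64, 490/3) → f = 7310/3
  (86/9, 0) → f = 860/9
  (8, 0) → f = 80
The feasible region has finitely many vertices and no improving ray; the maximum is 7310/3 at (64, 490/3).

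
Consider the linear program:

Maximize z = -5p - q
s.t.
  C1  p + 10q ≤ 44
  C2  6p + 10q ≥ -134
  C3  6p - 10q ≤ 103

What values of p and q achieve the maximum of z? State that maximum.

Corner points and z = -5p - q:
  (-178/5, 199/25) → z = 4251/25
  (21, 23/10) → z = -1073/10
  (-31/12, -237/20) → z = 743/30

The binding constraints are p + 10q = 44 and 6p + 10q = -134.
Solving simultaneously gives p = -178/5, q = 199/25.

p = -178/5, q = 199/25, maximum z = 4251/25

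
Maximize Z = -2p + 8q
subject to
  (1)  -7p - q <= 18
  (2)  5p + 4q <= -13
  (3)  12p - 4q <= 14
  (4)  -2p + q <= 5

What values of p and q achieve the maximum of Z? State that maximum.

p = -33/13, q = -1/13, maximum Z = 58/13

The binding constraints are 5p + 4q = -13 and -2p + q = 5.
Solving simultaneously gives p = -33/13, q = -1/13.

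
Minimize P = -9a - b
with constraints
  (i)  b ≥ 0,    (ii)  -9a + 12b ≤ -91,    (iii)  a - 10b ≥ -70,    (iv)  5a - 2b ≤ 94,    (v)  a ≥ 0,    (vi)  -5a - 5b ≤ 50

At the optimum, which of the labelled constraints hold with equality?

(iii) and (iv)

Corner points and P = -9a - b:
  (91/9, 0) → P = -91
  (94/5, 0) → P = -846/5
  (875/39, 721/78) → P = -1267/6
  (45/2, 37/4) → P = -847/4

The minimum is at (45/2, 37/4). Substituting into each constraint, equality holds for (iii) and (iv); the remaining constraints have slack.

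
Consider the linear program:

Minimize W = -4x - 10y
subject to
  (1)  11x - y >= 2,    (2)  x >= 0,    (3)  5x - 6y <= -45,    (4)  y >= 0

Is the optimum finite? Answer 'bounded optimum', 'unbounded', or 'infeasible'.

From the feasible point (57/61, 505/61), moving in the direction (6, 5) keeps every constraint satisfied while W decreases without bound.

unbounded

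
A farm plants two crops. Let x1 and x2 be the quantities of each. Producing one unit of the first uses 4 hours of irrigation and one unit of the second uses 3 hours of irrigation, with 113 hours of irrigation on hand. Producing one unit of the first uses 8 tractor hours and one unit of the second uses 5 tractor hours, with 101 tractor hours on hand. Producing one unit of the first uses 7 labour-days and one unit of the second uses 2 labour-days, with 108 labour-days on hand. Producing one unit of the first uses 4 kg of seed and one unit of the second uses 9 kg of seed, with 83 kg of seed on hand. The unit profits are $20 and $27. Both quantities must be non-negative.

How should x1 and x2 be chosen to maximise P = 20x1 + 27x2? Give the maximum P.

x1 = 19/2, x2 = 5, maximum P = 325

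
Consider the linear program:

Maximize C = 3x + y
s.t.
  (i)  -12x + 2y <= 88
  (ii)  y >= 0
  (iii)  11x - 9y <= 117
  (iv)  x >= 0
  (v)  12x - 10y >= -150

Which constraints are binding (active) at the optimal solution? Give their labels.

(iii) and (v)

Vertices and C = 3x + y:
  (117/11, 0) → C = 351/11
  (0, 0) → C = 0
  (1260, 1527) → C = 5307
  (0, 15) → C = 15

The maximum is at (1260, 1527). Substituting into each constraint, equality holds for (iii) and (v); the remaining constraints have slack.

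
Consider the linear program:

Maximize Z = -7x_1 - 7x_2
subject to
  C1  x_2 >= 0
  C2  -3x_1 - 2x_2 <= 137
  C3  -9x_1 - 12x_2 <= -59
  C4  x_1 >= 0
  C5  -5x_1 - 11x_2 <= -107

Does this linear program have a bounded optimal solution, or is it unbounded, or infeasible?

bounded optimum

Feasible corners and Z = -7x_1 - 7x_2:
  (107/5, 0) → Z = -749/5
  (0, 107/11) → Z = -749/11
The feasible region has finitely many vertices and no improving ray; the maximum is -749/11 at (0, 107/11).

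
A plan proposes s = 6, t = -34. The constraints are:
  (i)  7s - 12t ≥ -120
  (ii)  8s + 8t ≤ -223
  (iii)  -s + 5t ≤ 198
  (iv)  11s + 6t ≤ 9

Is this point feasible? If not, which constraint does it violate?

feasible

(i): 450 ≥ -120 ✓
(ii): -224 ≤ -223 ✓
(iii): -176 ≤ 198 ✓
(iv): -138 ≤ 9 ✓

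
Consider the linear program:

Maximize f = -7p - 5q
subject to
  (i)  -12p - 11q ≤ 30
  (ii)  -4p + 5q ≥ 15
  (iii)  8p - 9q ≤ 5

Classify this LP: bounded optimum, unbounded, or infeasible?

From the feasible point (-315/104, 15/26), moving in the direction (-11, 12) keeps every constraint satisfied while f increases without bound.

unbounded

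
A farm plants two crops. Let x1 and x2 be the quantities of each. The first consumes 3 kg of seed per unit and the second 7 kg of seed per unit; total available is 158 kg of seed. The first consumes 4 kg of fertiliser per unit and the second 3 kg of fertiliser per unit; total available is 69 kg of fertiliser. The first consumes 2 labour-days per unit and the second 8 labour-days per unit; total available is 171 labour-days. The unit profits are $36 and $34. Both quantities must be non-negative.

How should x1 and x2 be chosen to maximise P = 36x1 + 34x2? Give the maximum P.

x1 = 3/2, x2 = 21, maximum P = 768

Feasible corners and P = 36x1 + 34x2:
  (0, 0) → P = 0
  (0, 171/8) → P = 2907/4
  (69/4, 0) → P = 621
  (3/2, 21) → P = 768

The optimum lies where 4x1 + 3x2 = 69 and 2x1 + 8x2 = 171.
Solving simultaneously gives x1 = 3/2, x2 = 21.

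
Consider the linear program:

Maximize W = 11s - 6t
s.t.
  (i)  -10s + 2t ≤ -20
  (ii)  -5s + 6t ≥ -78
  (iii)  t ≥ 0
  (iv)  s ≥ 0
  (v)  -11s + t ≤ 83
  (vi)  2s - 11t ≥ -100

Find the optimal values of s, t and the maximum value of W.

Extreme points and W = 11s - 6t:
  (2, 0) → W = 22
  (210/53, 520/53) → W = -810/53
  (78/5, 0) → W = 858/5
  (1458/43, 656/43) → W = 12102/43

The binding constraints are -5s + 6t = -78 and 2s - 11t = -100.
Solving simultaneously gives s = 1458/43, t = 656/43.

s = 1458/43, t = 656/43, maximum W = 12102/43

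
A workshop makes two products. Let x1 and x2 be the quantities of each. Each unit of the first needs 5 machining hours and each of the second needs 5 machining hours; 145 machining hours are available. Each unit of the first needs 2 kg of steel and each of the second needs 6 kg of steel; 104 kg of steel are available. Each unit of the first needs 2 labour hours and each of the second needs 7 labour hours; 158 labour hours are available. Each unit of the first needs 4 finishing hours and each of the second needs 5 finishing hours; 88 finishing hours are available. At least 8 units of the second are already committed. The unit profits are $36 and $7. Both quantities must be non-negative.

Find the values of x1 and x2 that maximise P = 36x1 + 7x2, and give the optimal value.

Feasible corners and P = 36x1 + 7x2:
  (0, 52/3) → P = 364/3
  (0, 8) → P = 56
  (4/7, 120/7) → P = 984/7
  (12, 8) → P = 488

x1 = 12, x2 = 8, maximum P = 488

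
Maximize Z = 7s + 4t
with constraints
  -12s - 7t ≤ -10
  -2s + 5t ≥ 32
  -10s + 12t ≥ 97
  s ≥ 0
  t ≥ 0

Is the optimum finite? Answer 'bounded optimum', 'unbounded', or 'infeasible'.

From the feasible point (0, 97/12), moving in the direction (0, 1) keeps every constraint satisfied while Z increases without bound.

unbounded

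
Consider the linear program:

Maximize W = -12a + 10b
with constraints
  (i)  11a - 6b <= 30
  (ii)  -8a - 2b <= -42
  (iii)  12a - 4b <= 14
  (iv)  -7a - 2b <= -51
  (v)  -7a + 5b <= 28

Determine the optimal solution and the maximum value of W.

a = 91/16, b = 217/16, maximum W = 539/8

Feasible corners and W = -12a + 10b:
  (58/13, 257/26) → W = 589/13
  (91/16, 217/16) → W = 539/8
  (199/49, 79/7) → W = 3142/49

At the optimal vertex, 12a - 4b = 14 and -7a + 5b = 28.
Solving simultaneously gives a = 91/16, b = 217/16.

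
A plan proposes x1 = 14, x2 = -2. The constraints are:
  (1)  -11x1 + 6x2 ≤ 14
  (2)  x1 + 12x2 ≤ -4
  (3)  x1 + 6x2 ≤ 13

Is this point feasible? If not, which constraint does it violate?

(1): -166 ≤ 14 ✓
(2): -10 ≤ -4 ✓
(3): 2 ≤ 13 ✓

feasible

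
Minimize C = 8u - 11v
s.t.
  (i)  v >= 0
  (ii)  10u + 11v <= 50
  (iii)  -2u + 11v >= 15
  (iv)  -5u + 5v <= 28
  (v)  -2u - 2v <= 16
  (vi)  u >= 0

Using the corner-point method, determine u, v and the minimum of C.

Extreme points and C = 8u - 11v:
  (35/12, 125/66) → C = 5/2
  (0, 50/11) → C = -50
  (0, 15/11) → C = -15

At the optimal vertex, 10u + 11v = 50 and u = 0.
Solving simultaneously gives u = 0, v = 50/11.

u = 0, v = 50/11, minimum C = -50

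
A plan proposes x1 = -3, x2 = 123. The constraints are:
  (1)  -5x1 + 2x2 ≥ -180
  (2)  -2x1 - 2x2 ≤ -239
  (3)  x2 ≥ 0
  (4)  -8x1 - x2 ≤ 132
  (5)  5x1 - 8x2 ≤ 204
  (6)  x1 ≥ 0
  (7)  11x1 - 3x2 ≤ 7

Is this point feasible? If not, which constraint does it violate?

not feasible — violates (6)

Constraint (6): x1 = -3, which is not ≥ 0. All other constraints are satisfied.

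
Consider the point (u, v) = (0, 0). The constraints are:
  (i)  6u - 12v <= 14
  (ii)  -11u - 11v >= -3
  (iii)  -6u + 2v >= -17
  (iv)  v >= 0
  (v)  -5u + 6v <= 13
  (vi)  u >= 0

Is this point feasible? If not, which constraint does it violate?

(i): 0 ≤ 14 ✓
(ii): 0 ≥ -3 ✓
(iii): 0 ≥ -17 ✓
(iv): 0 ≥ 0 ✓
(v): 0 ≤ 13 ✓
(vi): 0 ≥ 0 ✓

feasible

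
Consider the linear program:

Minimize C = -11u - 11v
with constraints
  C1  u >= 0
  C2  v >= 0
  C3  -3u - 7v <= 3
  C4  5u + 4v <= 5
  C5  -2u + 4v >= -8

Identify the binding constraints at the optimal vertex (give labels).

C1 and C4

Feasible corners and C = -11u - 11v:
  (0, 0) → C = 0
  (0, 5/4) → C = -55/4
  (1, 0) → C = -11

The minimum is at (0, 5/4). Substituting into each constraint, equality holds for C1 and C4; the remaining constraints have slack.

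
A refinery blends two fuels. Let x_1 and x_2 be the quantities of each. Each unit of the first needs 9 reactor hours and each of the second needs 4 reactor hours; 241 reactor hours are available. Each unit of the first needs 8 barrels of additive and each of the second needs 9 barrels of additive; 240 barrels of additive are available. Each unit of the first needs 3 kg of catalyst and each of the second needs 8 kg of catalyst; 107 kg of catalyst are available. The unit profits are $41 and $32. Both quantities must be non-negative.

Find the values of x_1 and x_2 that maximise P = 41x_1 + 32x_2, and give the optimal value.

Extreme points and P = 41x_1 + 32x_2:
  (0, 0) → P = 0
  (0, 107/8) → P = 428
  (241/9, 0) → P = 9881/9
  (25, 4) → P = 1153

The binding constraints are 9x_1 + 4x_2 = 241 and 3x_1 + 8x_2 = 107.
Solving simultaneously gives x_1 = 25, x_2 = 4.

x_1 = 25, x_2 = 4, maximum P = 1153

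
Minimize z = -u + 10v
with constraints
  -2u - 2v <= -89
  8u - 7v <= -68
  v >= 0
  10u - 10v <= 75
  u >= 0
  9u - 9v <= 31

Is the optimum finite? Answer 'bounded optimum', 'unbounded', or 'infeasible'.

bounded optimum

Feasible corners and z = -u + 10v:
  (487/30, 424/15) → z = 7993/30
  (0, 89/2) → z = 445
The feasible region has finitely many vertices and no improving ray; the minimum is 7993/30 at (487/30, 424/15).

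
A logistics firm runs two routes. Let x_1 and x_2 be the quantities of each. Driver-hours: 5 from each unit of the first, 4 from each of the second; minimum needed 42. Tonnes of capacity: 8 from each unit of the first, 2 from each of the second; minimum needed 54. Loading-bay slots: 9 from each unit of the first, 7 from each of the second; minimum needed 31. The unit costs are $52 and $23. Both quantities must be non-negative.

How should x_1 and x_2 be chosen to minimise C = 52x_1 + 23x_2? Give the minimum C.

x_1 = 6, x_2 = 3, minimum C = 381

The feasible region is unbounded (it extends along (0, 1), (1, 0)), but C strictly increases along every unbounded feasible direction, so there is no improving ray and the minimum is attained at a vertex.

At the optimal vertex, 5x_1 + 4x_2 = 42 and 8x_1 + 2x_2 = 54.
Solving simultaneously gives x_1 = 6, x_2 = 3.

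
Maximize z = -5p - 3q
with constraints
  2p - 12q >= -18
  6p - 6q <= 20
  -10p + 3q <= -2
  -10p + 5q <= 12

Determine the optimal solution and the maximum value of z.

Corner points and z = -5p - 3q:
  (29/5, 37/15) → z = -182/5
  (13/19, 92/57) → z = -157/19
  (-8/7, -94/21) → z = 134/7

At the optimal vertex, 6p - 6q = 20 and -10p + 3q = -2.
Solving simultaneously gives p = -8/7, q = -94/21.

p = -8/7, q = -94/21, maximum z = 134/7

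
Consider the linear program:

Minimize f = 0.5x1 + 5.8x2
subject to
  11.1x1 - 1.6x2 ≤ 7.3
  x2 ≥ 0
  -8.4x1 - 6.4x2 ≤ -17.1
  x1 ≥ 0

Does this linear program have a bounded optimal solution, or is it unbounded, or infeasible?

bounded optimum

Vertices and f = 0.5x1 + 5.8x2:
  (463/528, 4283/2816) → f = 391141/42240
  (0, 2.671875) → f = 15.496875
The feasible region has finitely many vertices and no improving ray; the minimum is 391141/42240 at (463/528, 4283/2816).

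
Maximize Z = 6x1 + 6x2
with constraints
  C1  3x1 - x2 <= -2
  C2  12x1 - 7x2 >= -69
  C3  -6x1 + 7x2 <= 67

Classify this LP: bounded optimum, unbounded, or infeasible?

Extreme points and Z = 6x1 + 6x2:
  (53/15, 63/5) → Z = 484/5
  (-1/3, 65/7) → Z = 376/7
The feasible region has finitely many vertices and no improving ray; the maximum is 484/5 at (53/15, 63/5).

bounded optimum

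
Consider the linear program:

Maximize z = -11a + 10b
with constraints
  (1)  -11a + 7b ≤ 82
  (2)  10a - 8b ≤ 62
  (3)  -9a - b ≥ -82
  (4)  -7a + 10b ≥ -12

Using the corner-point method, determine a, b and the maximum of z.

Vertices and z = -11a + 10b:
  (246/37, 820/37) → z = 5494/37
  (-904/61, -706/61) → z = 2884/61
  (832/97, 466/97) → z = -4492/97

The binding constraints are -11a + 7b = 82 and -9a - b = -82.
Solving simultaneously gives a = 246/37, b = 820/37.

a = 246/37, b = 820/37, maximum z = 5494/37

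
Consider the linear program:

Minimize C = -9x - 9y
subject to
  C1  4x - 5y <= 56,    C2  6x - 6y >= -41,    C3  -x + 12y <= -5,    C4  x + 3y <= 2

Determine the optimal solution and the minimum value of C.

x = 178/17, y = -48/17, minimum C = -1170/17

Corner points and C = -9x - 9y:
  (-541/6, -250/3) → C = 3123/2
  (178/17, -48/17) → C = -1170/17
  (-87/11, -71/66) → C = 1779/22
  (13/5, -1/5) → C = -108/5

The binding constraints are 4x - 5y = 56 and x + 3y = 2.
Solving simultaneously gives x = 178/17, y = -48/17.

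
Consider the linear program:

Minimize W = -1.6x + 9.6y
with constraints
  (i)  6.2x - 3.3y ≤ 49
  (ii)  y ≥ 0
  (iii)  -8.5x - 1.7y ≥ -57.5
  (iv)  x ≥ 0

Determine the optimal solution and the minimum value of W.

Vertices and W = -1.6x + 9.6y:
  (115/17, 0) → W = -184/17
  (0, 0) → W = 0
  (0, 575/17) → W = 5520/17

The binding constraints are y = 0 and -8.5x - 1.7y = -57.5.
Solving simultaneously gives x = 115/17, y = 0.

x = 115/17, y = 0, minimum W = -184/17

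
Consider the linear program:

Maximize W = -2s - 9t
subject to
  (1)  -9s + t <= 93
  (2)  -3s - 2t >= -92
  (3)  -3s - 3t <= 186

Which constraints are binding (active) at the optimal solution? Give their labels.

Feasible corners and W = -2s - 9t:
  (-94/21, 369/7) → W = -9775/21
  (-31/2, -93/2) → W = 899/2
  (216, -278) → W = 2070

The maximum is at (216, -278). Substituting into each constraint, equality holds for (2) and (3); the remaining constraints have slack.

(2) and (3)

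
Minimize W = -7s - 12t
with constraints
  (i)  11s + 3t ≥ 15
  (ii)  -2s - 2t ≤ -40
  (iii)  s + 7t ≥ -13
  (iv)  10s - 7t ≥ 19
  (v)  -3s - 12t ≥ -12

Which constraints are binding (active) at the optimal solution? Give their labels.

Feasible corners and W = -7s - 12t:
  (51/2, -11/2) → W = -225/2
  (76/3, -16/3) → W = -340/3
  (80/3, -17/3) → W = -356/3

The minimum is at (80/3, -17/3). Substituting into each constraint, equality holds for (iii) and (v); the remaining constraints have slack.

(iii) and (v)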